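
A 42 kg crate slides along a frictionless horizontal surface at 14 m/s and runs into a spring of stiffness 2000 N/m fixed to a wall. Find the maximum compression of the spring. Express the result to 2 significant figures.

Conservation of energy between contact and max compression: ½mv² = ½kx²
x = v√(m/k) = 14 × √(42/2000) = 2.029 m

x = 2.0 m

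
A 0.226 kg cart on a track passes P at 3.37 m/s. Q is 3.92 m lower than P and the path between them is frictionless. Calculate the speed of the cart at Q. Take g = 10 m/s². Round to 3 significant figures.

Energy conservation between the two points: ½mv₀² + mgh = ½mv²
The mass cancels from both sides.
v² = v₀² + 2gh = (3.37)² + 2(10)(3.92) = 89.757
v = √89.757 = 9.474 m/s

v = 9.47 m/s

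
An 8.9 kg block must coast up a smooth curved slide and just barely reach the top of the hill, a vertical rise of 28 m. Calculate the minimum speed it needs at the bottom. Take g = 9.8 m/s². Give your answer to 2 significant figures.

At the top it is momentarily at rest, so all KE converts to PE: ½mv² = mgh
v = √(2gh) = √(2 × 9.8 × 28) = 23.43 m/s

v = 23 m/s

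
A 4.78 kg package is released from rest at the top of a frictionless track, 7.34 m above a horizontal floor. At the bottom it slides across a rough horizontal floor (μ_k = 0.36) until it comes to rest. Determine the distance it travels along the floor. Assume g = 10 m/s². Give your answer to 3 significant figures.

d = 20.4 m

Energy at the top = energy at the end + work done against friction:
At rest all PE has been dissipated by friction: mgh = μ_k m g d
d = h/μ_k = 7.34/0.36 = 20.39 m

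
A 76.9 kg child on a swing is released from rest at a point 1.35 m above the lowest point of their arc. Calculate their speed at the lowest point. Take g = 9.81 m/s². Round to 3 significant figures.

Mechanical energy is conserved (no friction): mgh = ½mv²
The mass cancels from both sides.
v = √(2gh) = √(2 × 9.81 × 1.35) = √26.487 = 5.147 m/s

v = 5.15 m/s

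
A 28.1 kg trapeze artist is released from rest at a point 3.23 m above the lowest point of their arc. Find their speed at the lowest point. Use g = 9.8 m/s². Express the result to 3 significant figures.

Equating total energy at the two states: mgh = ½mv²
v = √(2gh) = √(2 × 9.8 × 3.23) = √63.308 = 7.957 m/s

v = 7.96 m/s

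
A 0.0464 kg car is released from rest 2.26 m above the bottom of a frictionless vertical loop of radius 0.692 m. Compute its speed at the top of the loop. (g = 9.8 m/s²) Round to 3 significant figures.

v = 4.14 m/s

Energy conservation: mgh = ½mv_top² + mg(2r)
v_top² = 2g(h − 2r) = 2(9.8)(2.26 − 1.384) = 17.17
v_top = 4.144 m/s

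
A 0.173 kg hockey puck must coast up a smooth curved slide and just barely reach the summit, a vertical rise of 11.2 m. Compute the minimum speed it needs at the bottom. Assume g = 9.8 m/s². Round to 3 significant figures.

v = 14.8 m/s

At the top it is momentarily at rest, so all KE converts to PE: ½mv² = mgh
v = √(2gh) = √(2 × 9.8 × 11.2) = 14.82 m/s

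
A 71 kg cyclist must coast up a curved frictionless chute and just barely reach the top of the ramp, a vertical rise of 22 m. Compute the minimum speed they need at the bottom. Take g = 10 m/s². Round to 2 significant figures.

v = 21 m/s

At the top they are momentarily at rest, so all KE converts to PE: ½mv² = mgh
v = √(2gh) = √(2 × 10 × 22) = 20.98 m/s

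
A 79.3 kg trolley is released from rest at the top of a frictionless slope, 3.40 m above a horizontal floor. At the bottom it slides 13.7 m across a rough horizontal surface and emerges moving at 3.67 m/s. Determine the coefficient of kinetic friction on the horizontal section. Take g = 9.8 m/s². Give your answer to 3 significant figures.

μ_k = 0.198

Energy at the top = energy at the end + work done against friction:
mgh = ½mv² + μ_k m g d
mgh = 2642.3 J; ½mv² = 534.04 J
W_f = 2642.3 − 534.04 = 2108 J
μ_k = W_f/(mg·d) = 2108/(777.1 × 13.7) = 0.1980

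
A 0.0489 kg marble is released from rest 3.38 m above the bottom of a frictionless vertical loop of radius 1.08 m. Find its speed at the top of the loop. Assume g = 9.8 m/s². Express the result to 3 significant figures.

v = 4.89 m/s

Energy conservation: mgh = ½mv_top² + mg(2r)
v_top² = 2g(h − 2r) = 2(9.8)(3.38 − 2.160) = 23.91
v_top = 4.890 m/s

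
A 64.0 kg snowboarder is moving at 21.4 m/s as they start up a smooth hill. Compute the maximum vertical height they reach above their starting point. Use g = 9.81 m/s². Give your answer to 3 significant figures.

h = 23.3 m

By energy conservation, ½mv² = mgh
h = v²/(2g) = 21.4²/(2 × 9.81) = 23.34 m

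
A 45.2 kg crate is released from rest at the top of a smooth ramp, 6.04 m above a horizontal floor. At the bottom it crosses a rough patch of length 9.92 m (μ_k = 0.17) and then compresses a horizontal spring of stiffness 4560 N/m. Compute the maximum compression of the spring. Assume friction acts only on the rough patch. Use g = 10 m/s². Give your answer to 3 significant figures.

Initial energy: E₁ = mgh = (45.2)(10)(6.04) = 2730.1 J
Friction removes W_f = μ_k mg d = (0.17)(45.2)(10)(9.92) = 762.3 J
Energy reaching the spring: E = 2730.1 − 762.3 = 1967.8 J
At max compression ½kx² = E ⇒ x = √(2E/k) = √(2 × 1967.8/4560) = 0.9290 m

x = 0.929 m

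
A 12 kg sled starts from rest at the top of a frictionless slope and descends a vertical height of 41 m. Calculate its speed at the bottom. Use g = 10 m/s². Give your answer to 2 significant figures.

Energy conservation between the two points: mgh = ½mv²
v = √(2gh) = √(2 × 10 × 41) = √820.00 = 28.64 m/s

v = 29 m/s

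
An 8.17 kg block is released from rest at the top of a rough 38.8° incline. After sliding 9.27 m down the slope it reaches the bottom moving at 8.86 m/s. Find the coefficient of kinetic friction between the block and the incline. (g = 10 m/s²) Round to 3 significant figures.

μ_k = 0.261

Energy balance down the incline: mg L sinθ − ½mv² = μ_k (mg cosθ) L
mgL sinθ = 474.56 J; ½mv² = 320.67 J
W_f = 474.56 − 320.67 = 153.9 J
μ_k = W_f/(mg cosθ · L) = 153.9/(63.67 × 9.27) = 0.2607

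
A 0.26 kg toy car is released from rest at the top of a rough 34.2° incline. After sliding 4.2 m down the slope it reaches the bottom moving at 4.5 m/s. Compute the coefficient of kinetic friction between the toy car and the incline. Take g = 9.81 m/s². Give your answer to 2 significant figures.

mgh = ½mv² + μ_k (mg cosθ) L, with h = L sinθ
mgL sinθ = 6.0213 J; ½mv² = 2.6325 J
W_f = 6.0213 − 2.6325 = 3.389 J
μ_k = W_f/(mg cosθ · L) = 3.389/(2.110 × 4.2) = 0.3825

μ_k = 0.38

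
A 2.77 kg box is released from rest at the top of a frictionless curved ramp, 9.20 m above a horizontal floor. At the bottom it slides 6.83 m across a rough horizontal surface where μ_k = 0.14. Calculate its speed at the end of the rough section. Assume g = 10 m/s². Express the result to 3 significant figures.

Applying the work–energy principle:
mgh = ½mv² + μ_k m g d
W_f = μ_k mg d = (0.14)(2.77)(10)(6.83) = 26.49 J
½mv² = mgh − W_f = 254.84 − 26.49 = 228.35 J
v = √(2 × 228.35/2.77) = 12.84 m/s

v = 12.8 m/s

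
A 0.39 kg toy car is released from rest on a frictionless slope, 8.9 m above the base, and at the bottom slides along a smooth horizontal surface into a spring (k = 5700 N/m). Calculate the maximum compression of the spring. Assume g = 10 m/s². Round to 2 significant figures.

x = 0.11 m

Gravitational PE at the top equals spring PE at max compression: mgh = ½kx²
x = √(2mgh/k) = √(2 × 0.39 × 10 × 8.9 / 5700) = 0.1104 m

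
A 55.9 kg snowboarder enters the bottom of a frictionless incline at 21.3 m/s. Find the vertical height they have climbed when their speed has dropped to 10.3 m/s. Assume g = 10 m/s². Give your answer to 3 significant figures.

Energy balance between the two points: ½mv₁² = ½mv₂² + mgh
h = (v₁² − v₂²)/(2g) = (21.3² − 10.3²)/(2 × 10) = 17.38 m

h = 17.4 m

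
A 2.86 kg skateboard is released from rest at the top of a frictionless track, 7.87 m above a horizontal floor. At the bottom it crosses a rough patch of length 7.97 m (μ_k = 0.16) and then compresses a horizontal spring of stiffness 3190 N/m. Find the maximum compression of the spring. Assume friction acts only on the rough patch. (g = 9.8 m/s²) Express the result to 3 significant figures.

x = 0.340 m

Initial energy: E₁ = mgh = (2.86)(9.8)(7.87) = 220.58 J
Friction removes W_f = μ_k mg d = (0.16)(2.86)(9.8)(7.97) = 35.74 J
Energy reaching the spring: E = 220.58 − 35.74 = 184.84 J
At max compression ½kx² = E ⇒ x = √(2E/k) = √(2 × 184.84/3190) = 0.3404 m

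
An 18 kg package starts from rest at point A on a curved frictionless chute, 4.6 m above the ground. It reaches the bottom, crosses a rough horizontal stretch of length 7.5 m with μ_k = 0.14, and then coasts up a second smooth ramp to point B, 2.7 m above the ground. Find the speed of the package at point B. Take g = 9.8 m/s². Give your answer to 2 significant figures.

v = 4.1 m/s

Energy at A: mgh₁ = (18)(9.8)(4.6) = 811.44 J
Friction loss: W_f = μ_k mg d = 185.2 J
At B: ½mv² + mgh₂ = mgh₁ − W_f
½mv² = 811.44 − 185.2 − 476.28 = 149.94 J
v = √(2 × 149.94/18) = 4.082 m/s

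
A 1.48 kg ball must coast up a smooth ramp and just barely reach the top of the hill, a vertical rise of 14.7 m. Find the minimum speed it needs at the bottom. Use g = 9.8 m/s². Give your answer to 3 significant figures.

v = 17.0 m/s

At the top it is momentarily at rest, so all KE converts to PE: ½mv² = mgh
v = √(2gh) = √(2 × 9.8 × 14.7) = 16.97 m/s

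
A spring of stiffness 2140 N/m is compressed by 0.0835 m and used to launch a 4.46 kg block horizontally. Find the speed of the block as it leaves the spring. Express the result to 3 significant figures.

Spring PE converts entirely to kinetic energy: ½kx² = ½mv²
v = x√(k/m) = 0.0835 × √(2140/4.46) = 1.829 m/s

v = 1.83 m/s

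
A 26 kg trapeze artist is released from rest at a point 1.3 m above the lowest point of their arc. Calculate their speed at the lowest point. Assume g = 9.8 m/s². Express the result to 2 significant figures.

Energy conservation between the two points: mgh = ½mv²
v = √(2gh) = √(2 × 9.8 × 1.3) = √25.480 = 5.048 m/s

v = 5.0 m/s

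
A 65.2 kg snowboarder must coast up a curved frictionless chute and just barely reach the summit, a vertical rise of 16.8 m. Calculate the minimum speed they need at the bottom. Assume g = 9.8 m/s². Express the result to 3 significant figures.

v = 18.1 m/s

At the top they are momentarily at rest, so all KE converts to PE: ½mv² = mgh
v = √(2gh) = √(2 × 9.8 × 16.8) = 18.15 m/s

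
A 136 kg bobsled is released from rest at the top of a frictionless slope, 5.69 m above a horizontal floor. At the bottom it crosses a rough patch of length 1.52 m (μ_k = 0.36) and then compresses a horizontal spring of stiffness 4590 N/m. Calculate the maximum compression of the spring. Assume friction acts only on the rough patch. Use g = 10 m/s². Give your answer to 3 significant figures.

Initial energy: E₁ = mgh = (136)(10)(5.69) = 7738.4 J
Friction removes W_f = μ_k mg d = (0.36)(136)(10)(1.52) = 744.2 J
Energy reaching the spring: E = 7738.4 − 744.2 = 6994.2 J
At max compression ½kx² = E ⇒ x = √(2E/k) = √(2 × 6994.2/4590) = 1.746 m

x = 1.75 m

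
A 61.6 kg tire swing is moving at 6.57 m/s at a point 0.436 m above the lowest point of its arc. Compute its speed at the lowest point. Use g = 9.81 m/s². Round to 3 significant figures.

Energy conservation between the two points: ½mv₀² + mgh = ½mv²
v² = v₀² + 2gh = (6.57)² + 2(9.81)(0.436) = 51.719
v = √51.719 = 7.192 m/s

v = 7.19 m/s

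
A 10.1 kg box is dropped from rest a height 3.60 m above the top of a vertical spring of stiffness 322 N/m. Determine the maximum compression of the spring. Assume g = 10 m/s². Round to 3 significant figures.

x = 1.85 m

Let x be the compression. The total drop is H + x, and the box is instantaneously at rest at max compression, so energy conservation gives:
mg(H + x) = ½kx²
½(322)x² − (10.1)(10)x − (10.1)(10)(3.60) = 0
161.0x² − 101.0x − 363.6 = 0
x = [101.0 + √(10201 + 234158)]/(2 × 161.0) = 1.849 m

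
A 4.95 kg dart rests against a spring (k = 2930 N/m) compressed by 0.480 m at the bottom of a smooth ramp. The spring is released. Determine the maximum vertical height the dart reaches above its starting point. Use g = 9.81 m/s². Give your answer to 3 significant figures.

Energy conservation from release to the highest point: ½kx² = mgh
h = kx²/(2mg) = (2930)(0.480)²/(2 × 4.95 × 9.81) = 6.951 m

h = 6.95 m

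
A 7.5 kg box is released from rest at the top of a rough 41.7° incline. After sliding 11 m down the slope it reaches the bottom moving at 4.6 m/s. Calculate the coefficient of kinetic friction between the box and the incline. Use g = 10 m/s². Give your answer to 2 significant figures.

μ_k = 0.76

Energy balance down the incline: mg L sinθ − ½mv² = μ_k (mg cosθ) L
mgL sinθ = 548.82 J; ½mv² = 79.350 J
W_f = 548.82 − 79.350 = 469.5 J
μ_k = W_f/(mg cosθ · L) = 469.5/(56.00 × 11) = 0.7621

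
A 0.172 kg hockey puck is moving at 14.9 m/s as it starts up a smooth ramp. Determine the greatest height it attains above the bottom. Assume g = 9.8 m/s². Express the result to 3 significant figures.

Setting KE at the bottom equal to PE gained: ½mv² = mgh
h = v²/(2g) = 14.9²/(2 × 9.8) = 11.33 m

h = 11.3 m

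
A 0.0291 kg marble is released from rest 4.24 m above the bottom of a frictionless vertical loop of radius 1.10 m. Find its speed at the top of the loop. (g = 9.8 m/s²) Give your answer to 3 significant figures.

v = 6.32 m/s

Energy conservation: mgh = ½mv_top² + mg(2r)
v_top² = 2g(h − 2r) = 2(9.8)(4.24 − 2.200) = 39.98
v_top = 6.323 m/s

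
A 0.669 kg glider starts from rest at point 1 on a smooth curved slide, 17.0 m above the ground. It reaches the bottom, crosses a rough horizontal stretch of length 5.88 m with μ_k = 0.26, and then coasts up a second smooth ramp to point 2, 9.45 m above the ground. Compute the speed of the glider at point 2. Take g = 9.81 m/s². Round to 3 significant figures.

v = 10.9 m/s

Energy at 1: mgh₁ = (0.669)(9.81)(17.0) = 111.57 J
Friction loss: W_f = μ_k mg d = 10.03 J
At 2: ½mv² + mgh₂ = mgh₁ − W_f
½mv² = 111.57 − 10.03 − 62.019 = 39.516 J
v = √(2 × 39.516/0.669) = 10.87 m/s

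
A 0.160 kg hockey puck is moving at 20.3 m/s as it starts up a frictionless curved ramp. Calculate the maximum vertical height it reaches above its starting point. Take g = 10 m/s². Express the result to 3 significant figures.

h = 20.6 m

By energy conservation, ½mv² = mgh
h = v²/(2g) = 20.3²/(2 × 10) = 20.60 m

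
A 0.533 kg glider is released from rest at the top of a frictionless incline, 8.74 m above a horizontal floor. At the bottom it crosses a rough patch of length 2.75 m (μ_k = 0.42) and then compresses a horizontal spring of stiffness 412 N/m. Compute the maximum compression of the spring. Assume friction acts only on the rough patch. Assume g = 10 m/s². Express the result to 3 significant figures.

Initial energy: E₁ = mgh = (0.533)(10)(8.74) = 46.584 J
Friction removes W_f = μ_k mg d = (0.42)(0.533)(10)(2.75) = 6.156 J
Energy reaching the spring: E = 46.584 − 6.156 = 40.428 J
At max compression ½kx² = E ⇒ x = √(2E/k) = √(2 × 40.428/412) = 0.4430 m

x = 0.443 m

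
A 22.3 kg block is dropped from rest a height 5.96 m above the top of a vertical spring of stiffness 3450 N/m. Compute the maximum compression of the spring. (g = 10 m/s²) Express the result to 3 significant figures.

x = 0.945 m

Measuring PE from the top of the relaxed spring, at max compression the block has dropped H + x with zero KE, so:
mg(H + x) = ½kx²
½(3450)x² − (22.3)(10)x − (22.3)(10)(5.96) = 0
1725x² − 223.0x − 1329 = 0
x = [223.0 + √(49729 + 9.1707e+06)]/(2 × 1725) = 0.9448 m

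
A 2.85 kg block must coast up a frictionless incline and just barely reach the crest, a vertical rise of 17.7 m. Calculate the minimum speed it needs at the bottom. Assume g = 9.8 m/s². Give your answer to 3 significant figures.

v = 18.6 m/s

At the top it is momentarily at rest, so all KE converts to PE: ½mv² = mgh
v = √(2gh) = √(2 × 9.8 × 17.7) = 18.63 m/s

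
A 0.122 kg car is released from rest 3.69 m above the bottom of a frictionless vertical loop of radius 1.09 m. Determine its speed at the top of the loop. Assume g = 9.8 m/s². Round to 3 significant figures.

v = 5.44 m/s

Energy conservation: mgh = ½mv_top² + mg(2r)
v_top² = 2g(h − 2r) = 2(9.8)(3.69 − 2.180) = 29.60
v_top = 5.440 m/s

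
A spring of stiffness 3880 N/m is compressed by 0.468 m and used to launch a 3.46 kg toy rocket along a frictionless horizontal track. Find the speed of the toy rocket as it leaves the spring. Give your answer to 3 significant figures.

v = 15.7 m/s

The toy rocket leaves the spring when the spring is at natural length, so ½kx² = ½mv²
v = x√(k/m) = 0.468 × √(3880/3.46) = 15.67 m/s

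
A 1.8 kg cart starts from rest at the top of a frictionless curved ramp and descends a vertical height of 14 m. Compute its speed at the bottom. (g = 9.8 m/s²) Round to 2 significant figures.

Mechanical energy is conserved (no friction): mgh = ½mv²
v = √(2gh) = √(2 × 9.8 × 14) = √274.40 = 16.57 m/s

v = 17 m/s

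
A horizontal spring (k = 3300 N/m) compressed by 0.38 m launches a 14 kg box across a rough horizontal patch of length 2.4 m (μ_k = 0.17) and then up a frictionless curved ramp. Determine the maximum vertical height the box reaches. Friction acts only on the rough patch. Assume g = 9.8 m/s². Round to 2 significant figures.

Spring energy: E₀ = ½kx² = ½(3300)(0.38)² = 238.26 J
Friction: W_f = μ_k mg d = (0.17)(14)(9.8)(2.4) = 55.98 J
Energy at base of ramp: E = 238.26 − 55.98 = 182.28 J
At max height all remaining energy is PE: mgh = E ⇒ h = E/(mg) = 182.28/(14 × 9.8) = 1.329 m

h = 1.3 m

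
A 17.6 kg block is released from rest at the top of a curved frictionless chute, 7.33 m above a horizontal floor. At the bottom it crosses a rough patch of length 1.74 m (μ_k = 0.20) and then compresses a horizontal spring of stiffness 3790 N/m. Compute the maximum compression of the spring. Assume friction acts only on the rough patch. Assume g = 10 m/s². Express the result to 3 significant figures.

x = 0.805 m

Initial energy: E₁ = mgh = (17.6)(10)(7.33) = 1290.1 J
Friction removes W_f = μ_k mg d = (0.20)(17.6)(10)(1.74) = 61.25 J
Energy reaching the spring: E = 1290.1 − 61.25 = 1228.8 J
At max compression ½kx² = E ⇒ x = √(2E/k) = √(2 × 1228.8/3790) = 0.8053 m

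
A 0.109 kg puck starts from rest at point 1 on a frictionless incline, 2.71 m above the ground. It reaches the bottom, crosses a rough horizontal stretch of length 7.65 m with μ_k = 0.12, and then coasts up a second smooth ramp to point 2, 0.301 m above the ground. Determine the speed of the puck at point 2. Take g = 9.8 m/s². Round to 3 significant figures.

Energy at 1: mgh₁ = (0.109)(9.8)(2.71) = 2.8948 J
Friction loss: W_f = μ_k mg d = 0.9806 J
At 2: ½mv² + mgh₂ = mgh₁ − W_f
½mv² = 2.8948 − 0.9806 − 0.32153 = 1.5927 J
v = √(2 × 1.5927/0.109) = 5.406 m/s

v = 5.41 m/s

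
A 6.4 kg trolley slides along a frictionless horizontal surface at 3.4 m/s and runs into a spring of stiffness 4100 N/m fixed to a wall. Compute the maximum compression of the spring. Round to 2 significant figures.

x = 0.13 m

At max compression the trolley is momentarily at rest: ½mv² = ½kx²
x = v√(m/k) = 3.4 × √(6.4/4100) = 0.1343 m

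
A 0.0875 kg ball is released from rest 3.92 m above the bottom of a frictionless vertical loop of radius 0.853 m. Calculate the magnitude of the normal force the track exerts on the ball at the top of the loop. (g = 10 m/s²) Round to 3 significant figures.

N = 3.67 N

Energy from release to top (height 2r): mgh = ½mv_top² + mg(2r)
v_top² = 2g(h − 2r) = 2(10)(3.92 − 1.706) = 44.280 m²/s²
At the top, both N and weight point toward the centre: N + mg = mv_top²/r
N = m(v_top²/r − g) = 0.0875(44.280/0.853 − 10) = 3.667 N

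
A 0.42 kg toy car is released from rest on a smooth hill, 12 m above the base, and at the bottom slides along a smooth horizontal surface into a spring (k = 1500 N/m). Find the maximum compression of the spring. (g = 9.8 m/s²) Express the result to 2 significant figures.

At max compression the car is momentarily at rest: mgh = ½kx²
x = √(2mgh/k) = √(2 × 0.42 × 9.8 × 12 / 1500) = 0.2566 m

x = 0.26 m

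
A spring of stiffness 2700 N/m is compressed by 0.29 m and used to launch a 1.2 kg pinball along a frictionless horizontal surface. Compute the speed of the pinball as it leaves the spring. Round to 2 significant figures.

v = 14 m/s

The pinball leaves the spring when the spring is at natural length, so ½kx² = ½mv²
v = x√(k/m) = 0.29 × √(2700/1.2) = 13.76 m/s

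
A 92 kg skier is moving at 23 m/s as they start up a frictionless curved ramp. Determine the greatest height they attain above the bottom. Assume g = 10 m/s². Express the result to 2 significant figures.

Setting KE at the bottom equal to PE gained: ½mv² = mgh
h = v²/(2g) = 23²/(2 × 10) = 26.45 m

h = 26 m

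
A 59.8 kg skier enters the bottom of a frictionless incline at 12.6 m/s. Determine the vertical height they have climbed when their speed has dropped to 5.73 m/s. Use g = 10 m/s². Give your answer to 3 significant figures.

Conservation of energy: ½mv₁² = ½mv₂² + mgh
h = (v₁² − v₂²)/(2g) = (12.6² − 5.73²)/(2 × 10) = 6.296 m

h = 6.30 m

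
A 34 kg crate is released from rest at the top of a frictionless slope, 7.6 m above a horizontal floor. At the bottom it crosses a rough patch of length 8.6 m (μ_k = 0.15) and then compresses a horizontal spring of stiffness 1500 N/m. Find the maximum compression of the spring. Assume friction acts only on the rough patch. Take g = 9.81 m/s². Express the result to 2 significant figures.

x = 1.7 m

Initial energy: E₁ = mgh = (34)(9.81)(7.6) = 2534.9 J
Friction removes W_f = μ_k mg d = (0.15)(34)(9.81)(8.6) = 430.3 J
Energy reaching the spring: E = 2534.9 − 430.3 = 2104.6 J
At max compression ½kx² = E ⇒ x = √(2E/k) = √(2 × 2104.6/1500) = 1.675 m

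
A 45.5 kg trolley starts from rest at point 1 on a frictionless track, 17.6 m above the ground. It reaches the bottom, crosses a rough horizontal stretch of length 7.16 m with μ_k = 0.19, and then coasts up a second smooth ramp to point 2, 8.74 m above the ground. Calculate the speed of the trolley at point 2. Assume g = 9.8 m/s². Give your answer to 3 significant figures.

v = 12.1 m/s

Energy at 1: mgh₁ = (45.5)(9.8)(17.6) = 7847.8 J
Friction loss: W_f = μ_k mg d = 606.6 J
At 2: ½mv² + mgh₂ = mgh₁ − W_f
½mv² = 7847.8 − 606.6 − 3897.2 = 3344.1 J
v = √(2 × 3344.1/45.5) = 12.12 m/s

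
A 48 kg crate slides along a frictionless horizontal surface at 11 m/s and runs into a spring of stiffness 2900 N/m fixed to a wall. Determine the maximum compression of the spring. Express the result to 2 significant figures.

x = 1.4 m

All KE is stored as spring PE at maximum compression: ½mv² = ½kx²
x = v√(m/k) = 11 × √(48/2900) = 1.415 m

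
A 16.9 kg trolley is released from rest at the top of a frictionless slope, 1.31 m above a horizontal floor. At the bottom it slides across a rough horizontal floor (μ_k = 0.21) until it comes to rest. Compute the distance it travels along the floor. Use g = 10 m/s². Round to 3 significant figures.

d = 6.24 m

Energy at the top = energy at the end + work done against friction:
At rest all PE has been dissipated by friction: mgh = μ_k m g d
d = h/μ_k = 1.31/0.21 = 6.238 m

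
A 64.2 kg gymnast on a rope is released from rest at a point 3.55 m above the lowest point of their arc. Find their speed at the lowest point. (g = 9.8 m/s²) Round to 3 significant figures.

Mechanical energy is conserved (no friction): mgh = ½mv²
v = √(2gh) = √(2 × 9.8 × 3.55) = √69.580 = 8.341 m/s

v = 8.34 m/s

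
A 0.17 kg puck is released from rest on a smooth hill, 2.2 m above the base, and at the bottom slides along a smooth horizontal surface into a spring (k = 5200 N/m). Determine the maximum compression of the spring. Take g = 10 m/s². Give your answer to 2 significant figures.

x = 0.038 m

At max compression the puck is momentarily at rest: mgh = ½kx²
x = √(2mgh/k) = √(2 × 0.17 × 10 × 2.2 / 5200) = 0.03793 m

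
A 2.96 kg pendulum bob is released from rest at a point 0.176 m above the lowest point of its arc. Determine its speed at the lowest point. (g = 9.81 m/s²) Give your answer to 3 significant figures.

By conservation of mechanical energy, mgh = ½mv²
v = √(2gh) = √(2 × 9.81 × 0.176) = √3.4531 = 1.858 m/s

v = 1.86 m/s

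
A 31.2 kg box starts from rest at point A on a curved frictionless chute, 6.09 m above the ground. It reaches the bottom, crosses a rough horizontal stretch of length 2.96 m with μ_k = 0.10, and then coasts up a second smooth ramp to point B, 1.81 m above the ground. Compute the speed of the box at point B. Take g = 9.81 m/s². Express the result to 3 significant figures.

v = 8.84 m/s

Energy at A: mgh₁ = (31.2)(9.81)(6.09) = 1864.0 J
Friction loss: W_f = μ_k mg d = 90.60 J
At B: ½mv² + mgh₂ = mgh₁ − W_f
½mv² = 1864.0 − 90.60 − 553.99 = 1219.4 J
v = √(2 × 1219.4/31.2) = 8.841 m/s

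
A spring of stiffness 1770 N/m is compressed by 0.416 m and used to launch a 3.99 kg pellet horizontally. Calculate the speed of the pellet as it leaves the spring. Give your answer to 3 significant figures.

Spring PE converts entirely to kinetic energy: ½kx² = ½mv²
v = x√(k/m) = 0.416 × √(1770/3.99) = 8.762 m/s

v = 8.76 m/s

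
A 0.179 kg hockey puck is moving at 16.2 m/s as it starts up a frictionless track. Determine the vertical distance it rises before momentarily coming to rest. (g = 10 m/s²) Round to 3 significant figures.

h = 13.1 m

Setting KE at the bottom equal to PE gained: ½mv² = mgh
h = v²/(2g) = 16.2²/(2 × 10) = 13.12 m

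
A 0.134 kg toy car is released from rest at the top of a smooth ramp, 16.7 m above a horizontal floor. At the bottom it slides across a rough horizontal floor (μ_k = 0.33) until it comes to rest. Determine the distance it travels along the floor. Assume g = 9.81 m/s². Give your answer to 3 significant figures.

Energy bookkeeping (friction removes W_f = μ_k N d):
At rest all PE has been dissipated by friction: mgh = μ_k m g d
d = h/μ_k = 16.7/0.33 = 50.61 m

d = 50.6 m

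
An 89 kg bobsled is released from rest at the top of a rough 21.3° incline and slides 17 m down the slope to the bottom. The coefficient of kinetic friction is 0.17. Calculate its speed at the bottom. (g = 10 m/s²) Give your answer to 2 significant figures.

Energy: mgh = ½mv² + W_f, with h = L sinθ and W_f = μ_k (mg cosθ) L
mgh = mgL sinθ = (89)(10)(17)sin21.3° = 5496.0 J
W_f = μ_k mg cosθ · L = (0.17)(89)(10)cos21.3°·17 = 2396 J
½mv² = 5496.0 − 2396 = 3099.6 J
v = √(2 × 3099.6/89) = 8.346 m/s

v = 8.3 m/s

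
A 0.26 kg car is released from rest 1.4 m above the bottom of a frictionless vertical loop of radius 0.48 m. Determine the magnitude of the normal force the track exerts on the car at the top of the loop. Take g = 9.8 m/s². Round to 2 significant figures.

N = 2.1 N

Energy from release to top (height 2r): mgh = ½mv_top² + mg(2r)
v_top² = 2g(h − 2r) = 2(9.8)(1.4 − 0.9600) = 8.6240 m²/s²
At the top, both N and weight point toward the centre: N + mg = mv_top²/r
N = m(v_top²/r − g) = 0.26(8.6240/0.48 − 9.8) = 2.123 N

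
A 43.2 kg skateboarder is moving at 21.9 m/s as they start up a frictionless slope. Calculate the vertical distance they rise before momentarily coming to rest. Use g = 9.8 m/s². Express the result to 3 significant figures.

h = 24.5 m

By energy conservation, ½mv² = mgh
h = v²/(2g) = 21.9²/(2 × 9.8) = 24.47 m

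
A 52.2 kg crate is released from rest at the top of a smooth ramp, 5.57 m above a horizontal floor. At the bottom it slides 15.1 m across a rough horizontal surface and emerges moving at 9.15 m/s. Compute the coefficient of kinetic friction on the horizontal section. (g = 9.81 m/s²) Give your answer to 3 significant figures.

μ_k = 0.0863

Applying the work–energy principle:
mgh = ½mv² + μ_k m g d
mgh = 2852.3 J; ½mv² = 2185.2 J
W_f = 2852.3 − 2185.2 = 667.1 J
μ_k = W_f/(mg·d) = 667.1/(512.1 × 15.1) = 0.08628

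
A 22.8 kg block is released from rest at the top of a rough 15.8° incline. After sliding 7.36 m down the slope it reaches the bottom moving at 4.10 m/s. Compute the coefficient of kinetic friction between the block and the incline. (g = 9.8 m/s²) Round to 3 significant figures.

μ_k = 0.162

mgh = ½mv² + μ_k (mg cosθ) L, with h = L sinθ
mgL sinθ = 447.77 J; ½mv² = 191.63 J
W_f = 447.77 − 191.63 = 256.1 J
μ_k = W_f/(mg cosθ · L) = 256.1/(215.0 × 7.36) = 0.1619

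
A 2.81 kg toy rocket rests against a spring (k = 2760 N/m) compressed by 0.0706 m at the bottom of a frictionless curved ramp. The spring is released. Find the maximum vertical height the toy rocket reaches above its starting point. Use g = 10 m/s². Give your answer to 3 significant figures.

All spring PE becomes gravitational PE at the highest point: ½kx² = mgh
h = kx²/(2mg) = (2760)(0.0706)²/(2 × 2.81 × 10) = 0.2448 m

h = 0.245 m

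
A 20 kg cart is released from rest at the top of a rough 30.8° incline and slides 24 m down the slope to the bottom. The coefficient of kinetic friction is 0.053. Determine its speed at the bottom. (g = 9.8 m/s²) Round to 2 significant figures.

Taking the bottom as reference, mgh = ½mv² + μ_k N L with h = L sinθ, N = mg cosθ:
mgh = mgL sinθ = (20)(9.8)(24)sin30.8° = 2408.6 J
W_f = μ_k mg cosθ · L = (0.053)(20)(9.8)cos30.8°·24 = 214.1 J
½mv² = 2408.6 − 214.1 = 2194.5 J
v = √(2 × 2194.5/20) = 14.81 m/s

v = 15 m/s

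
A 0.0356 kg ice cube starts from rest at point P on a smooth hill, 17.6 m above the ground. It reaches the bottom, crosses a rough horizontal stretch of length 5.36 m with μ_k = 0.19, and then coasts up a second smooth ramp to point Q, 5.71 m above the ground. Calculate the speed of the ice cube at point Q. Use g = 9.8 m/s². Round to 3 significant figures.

Energy at P: mgh₁ = (0.0356)(9.8)(17.6) = 6.1403 J
Friction loss: W_f = μ_k mg d = 0.3553 J
At Q: ½mv² + mgh₂ = mgh₁ − W_f
½mv² = 6.1403 − 0.3553 − 1.9921 = 3.7929 J
v = √(2 × 3.7929/0.0356) = 14.60 m/s

v = 14.6 m/s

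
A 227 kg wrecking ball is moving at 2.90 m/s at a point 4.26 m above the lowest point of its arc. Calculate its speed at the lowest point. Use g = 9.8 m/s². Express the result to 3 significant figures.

Mechanical energy is conserved (no friction): ½mv₀² + mgh = ½mv²
v² = v₀² + 2gh = (2.90)² + 2(9.8)(4.26) = 91.906
v = √91.906 = 9.587 m/s

v = 9.59 m/s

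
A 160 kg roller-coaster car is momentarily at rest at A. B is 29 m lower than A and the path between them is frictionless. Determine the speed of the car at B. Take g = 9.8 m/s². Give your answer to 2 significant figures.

v = 24 m/s

By conservation of mechanical energy, mgh = ½mv²
v = √(2gh) = √(2 × 9.8 × 29) = √568.40 = 23.84 m/s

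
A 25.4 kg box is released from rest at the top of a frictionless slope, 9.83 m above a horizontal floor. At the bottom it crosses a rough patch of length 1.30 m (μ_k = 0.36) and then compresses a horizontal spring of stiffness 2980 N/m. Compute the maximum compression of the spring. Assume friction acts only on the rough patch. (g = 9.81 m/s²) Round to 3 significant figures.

Initial energy: E₁ = mgh = (25.4)(9.81)(9.83) = 2449.4 J
Friction removes W_f = μ_k mg d = (0.36)(25.4)(9.81)(1.30) = 116.6 J
Energy reaching the spring: E = 2449.4 − 116.6 = 2332.8 J
At max compression ½kx² = E ⇒ x = √(2E/k) = √(2 × 2332.8/2980) = 1.251 m

x = 1.25 m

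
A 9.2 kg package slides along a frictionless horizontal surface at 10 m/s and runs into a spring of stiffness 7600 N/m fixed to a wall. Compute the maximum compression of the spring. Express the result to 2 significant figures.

All KE is stored as spring PE at maximum compression: ½mv² = ½kx²
x = v√(m/k) = 10 × √(9.2/7600) = 0.3479 m

x = 0.35 m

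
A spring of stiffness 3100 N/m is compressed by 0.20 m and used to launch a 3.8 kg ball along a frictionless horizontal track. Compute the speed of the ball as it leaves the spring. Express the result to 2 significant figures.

Spring PE converts entirely to kinetic energy: ½kx² = ½mv²
v = x√(k/m) = 0.20 × √(3100/3.8) = 5.712 m/s

v = 5.7 m/s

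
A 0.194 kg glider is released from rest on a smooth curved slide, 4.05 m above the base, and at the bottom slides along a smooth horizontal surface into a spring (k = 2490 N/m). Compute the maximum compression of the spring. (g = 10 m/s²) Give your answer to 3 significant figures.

At max compression the glider is momentarily at rest: mgh = ½kx²
x = √(2mgh/k) = √(2 × 0.194 × 10 × 4.05 / 2490) = 0.07944 m

x = 0.0794 m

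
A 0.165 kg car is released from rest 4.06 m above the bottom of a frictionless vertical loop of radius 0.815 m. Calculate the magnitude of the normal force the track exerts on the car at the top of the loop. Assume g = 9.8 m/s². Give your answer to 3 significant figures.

N = 8.03 N

Energy from release to top (height 2r): mgh = ½mv_top² + mg(2r)
v_top² = 2g(h − 2r) = 2(9.8)(4.06 − 1.630) = 47.628 m²/s²
At the top, both N and weight point toward the centre: N + mg = mv_top²/r
N = m(v_top²/r − g) = 0.165(47.628/0.815 − 9.8) = 8.025 N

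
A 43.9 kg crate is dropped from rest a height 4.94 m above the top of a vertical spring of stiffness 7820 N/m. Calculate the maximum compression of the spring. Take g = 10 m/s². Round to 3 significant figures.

Take the reference level at the top of the uncompressed spring. At max compression the crate has fallen H + x and is momentarily at rest:
mg(H + x) = ½kx²
½(7820)x² − (43.9)(10)x − (43.9)(10)(4.94) = 0
3910x² − 439.0x − 2169 = 0
x = [439.0 + √(192721 + 3.3918e+07)]/(2 × 3910) = 0.8030 m

x = 0.803 m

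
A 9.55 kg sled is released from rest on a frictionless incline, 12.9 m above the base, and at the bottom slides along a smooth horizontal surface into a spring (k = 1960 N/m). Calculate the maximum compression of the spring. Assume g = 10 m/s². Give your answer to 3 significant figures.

x = 1.12 m

Energy conservation (no friction) from release to max compression: mgh = ½kx²
x = √(2mgh/k) = √(2 × 9.55 × 10 × 12.9 / 1960) = 1.121 m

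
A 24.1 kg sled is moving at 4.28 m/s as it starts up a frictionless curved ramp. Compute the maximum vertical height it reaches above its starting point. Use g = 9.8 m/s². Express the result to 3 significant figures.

Setting KE at the bottom equal to PE gained: ½mv² = mgh
h = v²/(2g) = 4.28²/(2 × 9.8) = 0.9346 m

h = 0.935 m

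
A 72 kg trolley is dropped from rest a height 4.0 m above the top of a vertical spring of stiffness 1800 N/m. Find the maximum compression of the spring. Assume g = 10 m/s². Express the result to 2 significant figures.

Let x be the compression. The total drop is H + x, and the trolley is instantaneously at rest at max compression, so energy conservation gives:
mg(H + x) = ½kx²
½(1800)x² − (72)(10)x − (72)(10)(4.0) = 0
900.0x² − 720.0x − 2880 = 0
x = [720.0 + √(518400 + 1.0368e+07)]/(2 × 900.0) = 2.233 m

x = 2.2 m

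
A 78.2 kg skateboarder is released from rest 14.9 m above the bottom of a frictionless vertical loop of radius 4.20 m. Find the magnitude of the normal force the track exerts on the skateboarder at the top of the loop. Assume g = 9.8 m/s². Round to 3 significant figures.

N = 1610 N

Energy from release to top (height 2r): mgh = ½mv_top² + mg(2r)
v_top² = 2g(h − 2r) = 2(9.8)(14.9 − 8.400) = 127.40 m²/s²
At the top, both N and weight point toward the centre: N + mg = mv_top²/r
N = m(v_top²/r − g) = 78.2(127.40/4.20 − 9.8) = 1606 N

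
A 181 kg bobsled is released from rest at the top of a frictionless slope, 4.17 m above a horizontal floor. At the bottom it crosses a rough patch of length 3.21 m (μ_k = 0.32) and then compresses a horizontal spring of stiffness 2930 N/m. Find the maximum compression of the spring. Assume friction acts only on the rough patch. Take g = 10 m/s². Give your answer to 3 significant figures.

Initial energy: E₁ = mgh = (181)(10)(4.17) = 7547.7 J
Friction removes W_f = μ_k mg d = (0.32)(181)(10)(3.21) = 1859 J
Energy reaching the spring: E = 7547.7 − 1859 = 5688.5 J
At max compression ½kx² = E ⇒ x = √(2E/k) = √(2 × 5688.5/2930) = 1.971 m

x = 1.97 m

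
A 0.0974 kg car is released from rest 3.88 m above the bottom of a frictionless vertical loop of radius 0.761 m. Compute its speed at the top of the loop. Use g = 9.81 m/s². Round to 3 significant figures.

Energy conservation: mgh = ½mv_top² + mg(2r)
v_top² = 2g(h − 2r) = 2(9.81)(3.88 − 1.522) = 46.26
v_top = 6.802 m/s

v = 6.80 m/s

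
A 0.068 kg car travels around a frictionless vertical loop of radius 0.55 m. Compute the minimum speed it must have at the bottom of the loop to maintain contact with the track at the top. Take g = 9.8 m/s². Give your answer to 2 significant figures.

v = 5.2 m/s

At the top: mg = mv_top²/r ⇒ v_top² = gr = 5.390 m²/s²
Energy from bottom to top (height 2r): ½mv_bot² = ½mv_top² + mg(2r)
v_bot² = gr + 4gr = 5gr = 26.95
v_bot = √(5gr) = 5.191 m/s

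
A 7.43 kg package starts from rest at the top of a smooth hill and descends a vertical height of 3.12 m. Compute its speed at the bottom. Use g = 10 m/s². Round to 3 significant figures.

v = 7.90 m/s

Mechanical energy is conserved (no friction): mgh = ½mv²
v = √(2gh) = √(2 × 10 × 3.12) = √62.400 = 7.899 m/s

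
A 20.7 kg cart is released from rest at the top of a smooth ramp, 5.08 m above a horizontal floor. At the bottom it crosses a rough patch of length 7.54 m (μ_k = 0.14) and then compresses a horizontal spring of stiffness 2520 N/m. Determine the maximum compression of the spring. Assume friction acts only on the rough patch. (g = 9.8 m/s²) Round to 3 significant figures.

x = 0.805 m

Initial energy: E₁ = mgh = (20.7)(9.8)(5.08) = 1030.5 J
Friction removes W_f = μ_k mg d = (0.14)(20.7)(9.8)(7.54) = 214.1 J
Energy reaching the spring: E = 1030.5 − 214.1 = 816.39 J
At max compression ½kx² = E ⇒ x = √(2E/k) = √(2 × 816.39/2520) = 0.8049 m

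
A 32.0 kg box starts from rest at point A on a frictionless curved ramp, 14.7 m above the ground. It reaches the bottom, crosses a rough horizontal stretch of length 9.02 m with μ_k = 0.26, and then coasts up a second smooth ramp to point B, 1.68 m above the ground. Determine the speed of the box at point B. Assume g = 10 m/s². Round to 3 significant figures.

v = 14.6 m/s

Energy at A: mgh₁ = (32.0)(10)(14.7) = 4704.0 J
Friction loss: W_f = μ_k mg d = 750.5 J
At B: ½mv² + mgh₂ = mgh₁ − W_f
½mv² = 4704.0 − 750.5 − 537.60 = 3415.9 J
v = √(2 × 3415.9/32.0) = 14.61 m/s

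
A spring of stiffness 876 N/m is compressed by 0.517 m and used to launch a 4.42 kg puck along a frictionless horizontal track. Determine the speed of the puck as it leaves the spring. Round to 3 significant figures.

The puck leaves the spring when the spring is at natural length, so ½kx² = ½mv²
v = x√(k/m) = 0.517 × √(876/4.42) = 7.278 m/s

v = 7.28 m/s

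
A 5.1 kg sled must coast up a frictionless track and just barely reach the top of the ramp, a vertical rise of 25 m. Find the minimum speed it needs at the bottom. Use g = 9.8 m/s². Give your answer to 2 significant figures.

At the top it is momentarily at rest, so all KE converts to PE: ½mv² = mgh
v = √(2gh) = √(2 × 9.8 × 25) = 22.14 m/s

v = 22 m/s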